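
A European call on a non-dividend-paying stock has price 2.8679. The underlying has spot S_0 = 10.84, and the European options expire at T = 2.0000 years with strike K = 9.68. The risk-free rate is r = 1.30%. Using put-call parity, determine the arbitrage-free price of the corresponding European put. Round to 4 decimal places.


Put-call parity: C - P = S_0 * exp(-qT) - K * exp(-rT).
S_0 * exp(-qT) = 10.8400 * 1.00000000 = 10.84000000
K * exp(-rT) = 9.6800 * 0.97433509 = 9.43156367
P = C - S*exp(-qT) + K*exp(-rT)
P = 2.8679 - 10.84000000 + 9.43156367 = 1.4595

Answer: Put price = 1.4595


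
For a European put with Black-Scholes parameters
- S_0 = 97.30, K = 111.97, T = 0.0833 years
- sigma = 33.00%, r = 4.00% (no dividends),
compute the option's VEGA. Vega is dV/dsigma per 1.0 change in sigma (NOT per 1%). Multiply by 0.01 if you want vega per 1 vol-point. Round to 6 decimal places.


Answer: Vega = 4.252870

Derivation:
d1 = -1.3918426990; d2 = -1.4870864390
phi(d1) = 0.1514421489; exp(-qT) = 1.0000000000; exp(-rT) = 0.9966735450
Vega = S * exp(-qT) * phi(d1) * sqrt(T) = 97.3000 * 1.0000000000 * 0.1514421489 * 0.2886173938 = 4.252870


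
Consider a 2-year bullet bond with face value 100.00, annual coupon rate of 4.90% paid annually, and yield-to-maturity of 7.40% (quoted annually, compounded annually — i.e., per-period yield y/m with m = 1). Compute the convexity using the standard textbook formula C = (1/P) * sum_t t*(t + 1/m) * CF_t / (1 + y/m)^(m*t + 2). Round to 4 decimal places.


Answer: Convexity = 5.0360

Derivation:
Coupon per period c = face * coupon_rate / m = 4.900000
Periods per year m = 1; per-period yield y/m = 0.074000
Number of cashflows N = 2
Cashflows (t years, CF_t, discount factor 1/(1+y/m)^(m*t), PV):
  t = 1.0000: CF_t = 4.900000, DF = 0.931099, PV = 4.562384
  t = 2.0000: CF_t = 104.900000, DF = 0.866945, PV = 90.942508
Price P = sum_t PV_t = 95.504891
Convexity numerator sum_t t*(t + 1/m) * CF_t / (1+y/m)^(m*t + 2):
  t = 1.0000: term = 7.910669
  t = 2.0000: term = 473.052795
Convexity = (1/P) * sum = 480.963465 / 95.504891 = 5.036009


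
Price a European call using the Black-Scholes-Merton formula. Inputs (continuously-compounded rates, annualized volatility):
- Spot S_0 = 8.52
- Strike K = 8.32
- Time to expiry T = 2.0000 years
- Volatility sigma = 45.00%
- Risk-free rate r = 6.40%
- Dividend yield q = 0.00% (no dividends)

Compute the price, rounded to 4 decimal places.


d1 = (ln(S/K) + (r - q + 0.5*sigma^2) * T) / (sigma * sqrt(T)) = 0.55665659
d2 = d1 - sigma * sqrt(T) = -0.07973951
exp(-rT) = 0.87985338; exp(-qT) = 1.00000000
C = S_0 * exp(-qT) * N(d1) - K * exp(-rT) * N(d2)
N(d1) = 0.71111896; N(d2) = 0.46822222
C = 8.5200 * 1.00000000 * 0.71111896 - 8.3200 * 0.87985338 * 0.46822222 = 2.6312

Answer: Price = 2.6312


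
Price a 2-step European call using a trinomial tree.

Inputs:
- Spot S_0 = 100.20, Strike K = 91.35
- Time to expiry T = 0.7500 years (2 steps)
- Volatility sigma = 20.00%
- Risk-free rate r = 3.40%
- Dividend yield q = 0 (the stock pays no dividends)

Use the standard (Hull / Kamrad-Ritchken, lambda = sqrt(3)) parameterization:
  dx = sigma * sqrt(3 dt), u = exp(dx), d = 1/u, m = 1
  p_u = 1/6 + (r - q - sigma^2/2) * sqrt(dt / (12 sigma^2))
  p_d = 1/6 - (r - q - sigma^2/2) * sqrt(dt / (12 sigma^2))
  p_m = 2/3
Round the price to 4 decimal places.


Answer: Price = V(0,0) = 13.8119

Derivation:
dt = T/N = 0.375000; dx = sigma*sqrt(3*dt) = 0.212132
u = exp(dx) = 1.236311; d = 1/u = 0.808858
p_u = 0.179041, p_m = 0.666667, p_d = 0.154292
Discount per step: exp(-r*dt) = 0.987331
Stock lattice S(k, j) with j the centered position index:
  k=0: S(0,+0) = 100.2000
  k=1: S(1,-1) = 81.0476; S(1,+0) = 100.2000; S(1,+1) = 123.8784
  k=2: S(2,-2) = 65.5560; S(2,-1) = 81.0476; S(2,+0) = 100.2000; S(2,+1) = 123.8784; S(2,+2) = 153.1522
Terminal payoffs V(N, j) = max(S_T - K, 0):
  V(2,-2) = 0.000000; V(2,-1) = 0.000000; V(2,+0) = 8.850000; V(2,+1) = 32.528373; V(2,+2) = 61.802209
Backward induction: V(k, j) = exp(-r*dt) * [p_u * V(k+1, j+1) + p_m * V(k+1, j) + p_d * V(k+1, j-1)]
  V(1,-1) = exp(-r*dt) * [p_u*8.850000 + p_m*0.000000 + p_d*0.000000] = 1.564439
  V(1,+0) = exp(-r*dt) * [p_u*32.528373 + p_m*8.850000 + p_d*0.000000] = 11.575383
  V(1,+1) = exp(-r*dt) * [p_u*61.802209 + p_m*32.528373 + p_d*8.850000] = 33.683980
  V(0,+0) = exp(-r*dt) * [p_u*33.683980 + p_m*11.575383 + p_d*1.564439] = 13.811888


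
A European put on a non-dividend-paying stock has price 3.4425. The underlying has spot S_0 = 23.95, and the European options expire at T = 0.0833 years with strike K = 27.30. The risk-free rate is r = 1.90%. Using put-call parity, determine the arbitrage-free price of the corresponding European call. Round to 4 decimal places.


Put-call parity: C - P = S_0 * exp(-qT) - K * exp(-rT).
S_0 * exp(-qT) = 23.9500 * 1.00000000 = 23.95000000
K * exp(-rT) = 27.3000 * 0.99841855 = 27.25682646
C = P + S*exp(-qT) - K*exp(-rT)
C = 3.4425 + 23.95000000 - 27.25682646 = 0.1357

Answer: Call price = 0.1357


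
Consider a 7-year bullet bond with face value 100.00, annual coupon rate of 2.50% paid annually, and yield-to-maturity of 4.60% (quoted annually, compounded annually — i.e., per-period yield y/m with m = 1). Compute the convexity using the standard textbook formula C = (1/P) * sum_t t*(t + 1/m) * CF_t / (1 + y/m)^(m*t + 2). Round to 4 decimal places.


Coupon per period c = face * coupon_rate / m = 2.500000
Periods per year m = 1; per-period yield y/m = 0.046000
Number of cashflows N = 7
Cashflows (t years, CF_t, discount factor 1/(1+y/m)^(m*t), PV):
  t = 1.0000: CF_t = 2.500000, DF = 0.956023, PV = 2.390057
  t = 2.0000: CF_t = 2.500000, DF = 0.913980, PV = 2.284950
  t = 3.0000: CF_t = 2.500000, DF = 0.873786, PV = 2.184464
  t = 4.0000: CF_t = 2.500000, DF = 0.835359, PV = 2.088398
  t = 5.0000: CF_t = 2.500000, DF = 0.798623, PV = 1.996556
  t = 6.0000: CF_t = 2.500000, DF = 0.763501, PV = 1.908754
  t = 7.0000: CF_t = 102.500000, DF = 0.729925, PV = 74.817307
Price P = sum_t PV_t = 87.670487
Convexity numerator sum_t t*(t + 1/m) * CF_t / (1+y/m)^(m*t + 2):
  t = 1.0000: term = 4.368929
  t = 2.0000: term = 12.530388
  t = 3.0000: term = 23.958677
  t = 4.0000: term = 38.175075
  t = 5.0000: term = 54.744371
  t = 6.0000: term = 73.271625
  t = 7.0000: term = 3829.364718
Convexity = (1/P) * sum = 4036.413783 / 87.670487 = 46.040737

Answer: Convexity = 46.0407


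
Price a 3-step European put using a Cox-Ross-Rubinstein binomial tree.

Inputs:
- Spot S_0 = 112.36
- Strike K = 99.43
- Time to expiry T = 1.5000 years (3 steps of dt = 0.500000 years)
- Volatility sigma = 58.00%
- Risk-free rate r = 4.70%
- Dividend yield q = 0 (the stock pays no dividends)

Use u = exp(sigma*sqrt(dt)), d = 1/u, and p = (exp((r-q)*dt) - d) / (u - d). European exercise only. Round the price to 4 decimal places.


Answer: Price = V(0,0) = 21.4198

Derivation:
dt = T/N = 0.500000
u = exp(sigma*sqrt(dt)) = 1.507002; d = 1/u = 0.663569
p = (exp((r-q)*dt) - d) / (u - d) = 0.427075
Discount per step: exp(-r*dt) = 0.976774
Stock lattice S(k, i) with i counting down-moves:
  k=0: S(0,0) = 112.3600
  k=1: S(1,0) = 169.3267; S(1,1) = 74.5587
  k=2: S(2,0) = 255.1756; S(2,1) = 112.3600; S(2,2) = 49.4748
  k=3: S(3,0) = 384.5500; S(3,1) = 169.3267; S(3,2) = 74.5587; S(3,3) = 32.8300
Terminal payoffs V(N, i) = max(K - S_T, 0):
  V(3,0) = 0.000000; V(3,1) = 0.000000; V(3,2) = 24.871350; V(3,3) = 66.600017
Backward induction: V(k, i) = exp(-r*dt) * [p * V(k+1, i) + (1-p) * V(k+1, i+1)].
  V(2,0) = exp(-r*dt) * [p*0.000000 + (1-p)*0.000000] = 0.000000
  V(2,1) = exp(-r*dt) * [p*0.000000 + (1-p)*24.871350] = 13.918456
  V(2,2) = exp(-r*dt) * [p*24.871350 + (1-p)*66.600017] = 47.645802
  V(1,0) = exp(-r*dt) * [p*0.000000 + (1-p)*13.918456] = 7.789019
  V(1,1) = exp(-r*dt) * [p*13.918456 + (1-p)*47.645802] = 32.469617
  V(0,0) = exp(-r*dt) * [p*7.789019 + (1-p)*32.469617] = 21.419819


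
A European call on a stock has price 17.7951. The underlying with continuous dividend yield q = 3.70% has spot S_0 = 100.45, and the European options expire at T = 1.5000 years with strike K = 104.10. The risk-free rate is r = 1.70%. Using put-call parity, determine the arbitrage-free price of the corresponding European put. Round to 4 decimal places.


Answer: Put price = 24.2472

Derivation:
Put-call parity: C - P = S_0 * exp(-qT) - K * exp(-rT).
S_0 * exp(-qT) = 100.4500 * 0.94601202 = 95.02690778
K * exp(-rT) = 104.1000 * 0.97482238 = 101.47900965
P = C - S*exp(-qT) + K*exp(-rT)
P = 17.7951 - 95.02690778 + 101.47900965 = 24.2472


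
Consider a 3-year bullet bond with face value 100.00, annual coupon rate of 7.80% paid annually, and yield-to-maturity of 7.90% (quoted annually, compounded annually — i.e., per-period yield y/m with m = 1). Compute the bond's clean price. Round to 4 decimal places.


Answer: Price = 99.7418

Derivation:
Coupon per period c = face * coupon_rate / m = 7.800000
Periods per year m = 1; per-period yield y/m = 0.079000
Number of cashflows N = 3
Cashflows (t years, CF_t, discount factor 1/(1+y/m)^(m*t), PV):
  t = 1.0000: CF_t = 7.800000, DF = 0.926784, PV = 7.228916
  t = 2.0000: CF_t = 7.800000, DF = 0.858929, PV = 6.699644
  t = 3.0000: CF_t = 107.800000, DF = 0.796041, PV = 85.813265
Price P = sum_t PV_t = 99.741825


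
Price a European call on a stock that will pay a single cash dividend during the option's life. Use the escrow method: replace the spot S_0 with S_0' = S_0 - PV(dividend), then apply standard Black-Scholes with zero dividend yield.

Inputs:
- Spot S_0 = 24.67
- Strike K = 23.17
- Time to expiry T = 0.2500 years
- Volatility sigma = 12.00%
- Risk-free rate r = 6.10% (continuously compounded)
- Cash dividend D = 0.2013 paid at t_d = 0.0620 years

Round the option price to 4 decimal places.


PV(D) = D * exp(-r * t_d) = 0.2013 * 0.99622514 = 0.20054012
S_0' = S_0 - PV(D) = 24.6700 - 0.20054012 = 24.46945988
d1 = (ln(S_0'/K) + (r + sigma^2/2)*T) / (sigma*sqrt(T)) = 1.19362443
d2 = d1 - sigma*sqrt(T) = 1.13362443
exp(-rT) = 0.98486569
N(d1) = 0.88368754; N(d2) = 0.87152394
C = S_0' * N(d1) - K * exp(-rT) * N(d2) = 24.46945988 * 0.88368754 - 23.1700 * 0.98486569 * 0.87152394 = 1.7358

Answer: Price = 1.7358


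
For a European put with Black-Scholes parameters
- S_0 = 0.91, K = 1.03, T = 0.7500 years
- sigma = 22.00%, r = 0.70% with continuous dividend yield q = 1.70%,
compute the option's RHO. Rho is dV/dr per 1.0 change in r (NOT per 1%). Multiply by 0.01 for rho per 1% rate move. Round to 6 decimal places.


Answer: Rho = -0.602243

Derivation:
d1 = -0.5942481659; d2 = -0.7847737547
phi(d1) = 0.3343710500; exp(-qT) = 0.9873309369; exp(-rT) = 0.9947637572
N(-d2) = 0.7837068847
Rho = -K*T*exp(-rT)*N(-d2) = -1.0300 * 0.7500 * 0.9947637572 * 0.7837068847 = -0.602243


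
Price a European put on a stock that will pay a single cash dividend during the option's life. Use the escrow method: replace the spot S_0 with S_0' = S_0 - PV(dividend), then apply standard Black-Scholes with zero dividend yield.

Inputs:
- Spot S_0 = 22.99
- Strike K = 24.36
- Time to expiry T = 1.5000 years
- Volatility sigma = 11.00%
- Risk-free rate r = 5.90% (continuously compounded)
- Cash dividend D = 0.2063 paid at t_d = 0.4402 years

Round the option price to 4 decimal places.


Answer: Price = 0.9804

Derivation:
PV(D) = D * exp(-r * t_d) = 0.2063 * 0.97436257 = 0.20101100
S_0' = S_0 - PV(D) = 22.9900 - 0.20101100 = 22.78898900
d1 = (ln(S_0'/K) + (r + sigma^2/2)*T) / (sigma*sqrt(T)) = 0.22943582
d2 = d1 - sigma*sqrt(T) = 0.09471389
exp(-rT) = 0.91530311
N(-d1) = 0.40926510; N(-d2) = 0.46227104
P = K * exp(-rT) * N(-d2) - S_0' * N(-d1) = 24.3600 * 0.91530311 * 0.46227104 - 22.78898900 * 0.40926510 = 0.9804


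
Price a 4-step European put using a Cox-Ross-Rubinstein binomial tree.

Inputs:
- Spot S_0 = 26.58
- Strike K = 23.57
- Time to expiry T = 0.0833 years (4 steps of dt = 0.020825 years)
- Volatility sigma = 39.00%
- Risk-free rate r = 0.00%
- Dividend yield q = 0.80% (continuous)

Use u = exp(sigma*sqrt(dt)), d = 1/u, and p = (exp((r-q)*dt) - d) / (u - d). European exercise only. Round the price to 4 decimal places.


Answer: Price = V(0,0) = 0.1659

Derivation:
dt = T/N = 0.020825
u = exp(sigma*sqrt(dt)) = 1.057894; d = 1/u = 0.945274
p = (exp((r-q)*dt) - d) / (u - d) = 0.484454
Discount per step: exp(-r*dt) = 1.000000
Stock lattice S(k, i) with i counting down-moves:
  k=0: S(0,0) = 26.5800
  k=1: S(1,0) = 28.1188; S(1,1) = 25.1254
  k=2: S(2,0) = 29.7467; S(2,1) = 26.5800; S(2,2) = 23.7504
  k=3: S(3,0) = 31.4689; S(3,1) = 28.1188; S(3,2) = 25.1254; S(3,3) = 22.4506
  k=4: S(4,0) = 33.2908; S(4,1) = 29.7467; S(4,2) = 26.5800; S(4,3) = 23.7504; S(4,4) = 21.2220
Terminal payoffs V(N, i) = max(K - S_T, 0):
  V(4,0) = 0.000000; V(4,1) = 0.000000; V(4,2) = 0.000000; V(4,3) = 0.000000; V(4,4) = 2.348019
Backward induction: V(k, i) = exp(-r*dt) * [p * V(k+1, i) + (1-p) * V(k+1, i+1)].
  V(3,0) = exp(-r*dt) * [p*0.000000 + (1-p)*0.000000] = 0.000000
  V(3,1) = exp(-r*dt) * [p*0.000000 + (1-p)*0.000000] = 0.000000
  V(3,2) = exp(-r*dt) * [p*0.000000 + (1-p)*0.000000] = 0.000000
  V(3,3) = exp(-r*dt) * [p*0.000000 + (1-p)*2.348019] = 1.210511
  V(2,0) = exp(-r*dt) * [p*0.000000 + (1-p)*0.000000] = 0.000000
  V(2,1) = exp(-r*dt) * [p*0.000000 + (1-p)*0.000000] = 0.000000
  V(2,2) = exp(-r*dt) * [p*0.000000 + (1-p)*1.210511] = 0.624073
  V(1,0) = exp(-r*dt) * [p*0.000000 + (1-p)*0.000000] = 0.000000
  V(1,1) = exp(-r*dt) * [p*0.000000 + (1-p)*0.624073] = 0.321738
  V(0,0) = exp(-r*dt) * [p*0.000000 + (1-p)*0.321738] = 0.165871


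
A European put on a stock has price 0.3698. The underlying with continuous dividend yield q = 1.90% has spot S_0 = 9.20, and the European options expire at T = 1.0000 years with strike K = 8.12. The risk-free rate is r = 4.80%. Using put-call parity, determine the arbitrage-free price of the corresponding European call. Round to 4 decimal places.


Answer: Call price = 1.6572

Derivation:
Put-call parity: C - P = S_0 * exp(-qT) - K * exp(-rT).
S_0 * exp(-qT) = 9.2000 * 0.98117936 = 9.02685013
K * exp(-rT) = 8.1200 * 0.95313379 = 7.73944635
C = P + S*exp(-qT) - K*exp(-rT)
C = 0.3698 + 9.02685013 - 7.73944635 = 1.6572


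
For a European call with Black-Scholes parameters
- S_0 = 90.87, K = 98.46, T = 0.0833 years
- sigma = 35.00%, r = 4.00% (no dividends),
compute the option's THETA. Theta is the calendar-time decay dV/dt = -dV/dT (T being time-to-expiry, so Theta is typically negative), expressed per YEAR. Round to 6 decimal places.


Answer: Theta = -17.894315

Derivation:
d1 = -0.7106426032; d2 = -0.8116586911
phi(d1) = 0.3099187886; exp(-qT) = 1.0000000000; exp(-rT) = 0.9966735450
Theta = -S*exp(-qT)*phi(d1)*sigma/(2*sqrt(T)) - r*K*exp(-rT)*N(d2) + q*S*exp(-qT)*N(d1)
N(d1) = 0.2386528678; N(d2) = 0.2084937519; sqrt(T) = 0.2886173938
Term 1 = -90.8700 * 1.0000000000 * 0.3099187886 * 0.3500 / (2 * 0.2886173938) = -17.0759149029
Term 2 = -0.0400 * 98.4600 * 0.9966735450 * 0.2084937519 = -0.8184003345
Term 3 = 0 (no dividend yield, q = 0)
Theta = -17.0759149029 + (-0.8184003345) + (0.0000000000) = -17.894315


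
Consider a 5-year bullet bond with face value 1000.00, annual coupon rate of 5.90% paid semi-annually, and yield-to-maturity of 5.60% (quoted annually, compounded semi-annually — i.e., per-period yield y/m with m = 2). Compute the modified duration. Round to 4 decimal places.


Answer: Modified duration = 4.2867

Derivation:
Coupon per period c = face * coupon_rate / m = 29.500000
Periods per year m = 2; per-period yield y/m = 0.028000
Number of cashflows N = 10
Cashflows (t years, CF_t, discount factor 1/(1+y/m)^(m*t), PV):
  t = 0.5000: CF_t = 29.500000, DF = 0.972763, PV = 28.696498
  t = 1.0000: CF_t = 29.500000, DF = 0.946267, PV = 27.914881
  t = 1.5000: CF_t = 29.500000, DF = 0.920493, PV = 27.154554
  t = 2.0000: CF_t = 29.500000, DF = 0.895422, PV = 26.414936
  t = 2.5000: CF_t = 29.500000, DF = 0.871033, PV = 25.695463
  t = 3.0000: CF_t = 29.500000, DF = 0.847308, PV = 24.995586
  t = 3.5000: CF_t = 29.500000, DF = 0.824230, PV = 24.314773
  t = 4.0000: CF_t = 29.500000, DF = 0.801780, PV = 23.652503
  t = 4.5000: CF_t = 29.500000, DF = 0.779941, PV = 23.008271
  t = 5.0000: CF_t = 1029.500000, DF = 0.758698, PV = 781.079437
Price P = sum_t PV_t = 1012.926901
First compute Macaulay numerator sum_t t * PV_t:
  t * PV_t at t = 0.5000: 14.348249
  t * PV_t at t = 1.0000: 27.914881
  t * PV_t at t = 1.5000: 40.731831
  t * PV_t at t = 2.0000: 52.829871
  t * PV_t at t = 2.5000: 64.238657
  t * PV_t at t = 3.0000: 74.986759
  t * PV_t at t = 3.5000: 85.101704
  t * PV_t at t = 4.0000: 94.610010
  t * PV_t at t = 4.5000: 103.537220
  t * PV_t at t = 5.0000: 3905.397183
Macaulay duration D = 4463.696366 / 1012.926901 = 4.406731
Modified duration = D / (1 + y/m) = 4.406731 / (1 + 0.028000) = 4.286703


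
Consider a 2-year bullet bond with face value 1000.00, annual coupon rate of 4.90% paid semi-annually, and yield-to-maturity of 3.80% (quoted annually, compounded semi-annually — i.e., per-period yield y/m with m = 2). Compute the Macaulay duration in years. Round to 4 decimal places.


Answer: Macaulay duration = 1.9302 years

Derivation:
Coupon per period c = face * coupon_rate / m = 24.500000
Periods per year m = 2; per-period yield y/m = 0.019000
Number of cashflows N = 4
Cashflows (t years, CF_t, discount factor 1/(1+y/m)^(m*t), PV):
  t = 0.5000: CF_t = 24.500000, DF = 0.981354, PV = 24.043180
  t = 1.0000: CF_t = 24.500000, DF = 0.963056, PV = 23.594877
  t = 1.5000: CF_t = 24.500000, DF = 0.945099, PV = 23.154933
  t = 2.0000: CF_t = 1024.500000, DF = 0.927477, PV = 950.200439
Price P = sum_t PV_t = 1020.993429
Macaulay numerator sum_t t * PV_t:
  t * PV_t at t = 0.5000: 12.021590
  t * PV_t at t = 1.0000: 23.594877
  t * PV_t at t = 1.5000: 34.732400
  t * PV_t at t = 2.0000: 1900.400878
Macaulay duration D = (sum_t t * PV_t) / P = 1970.749744 / 1020.993429 = 1.930228


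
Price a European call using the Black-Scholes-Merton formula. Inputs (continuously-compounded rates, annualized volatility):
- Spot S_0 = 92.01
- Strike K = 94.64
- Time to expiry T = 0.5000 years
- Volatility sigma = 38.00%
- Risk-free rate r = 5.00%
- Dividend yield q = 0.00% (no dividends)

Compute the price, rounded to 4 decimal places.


d1 = (ln(S/K) + (r - q + 0.5*sigma^2) * T) / (sigma * sqrt(T)) = 0.12250456
d2 = d1 - sigma * sqrt(T) = -0.14619601
exp(-rT) = 0.97530991; exp(-qT) = 1.00000000
C = S_0 * exp(-qT) * N(d1) - K * exp(-rT) * N(d2)
N(d1) = 0.54875028; N(d2) = 0.44188333
C = 92.0100 * 1.00000000 * 0.54875028 - 94.6400 * 0.97530991 * 0.44188333 = 9.7032

Answer: Price = 9.7032


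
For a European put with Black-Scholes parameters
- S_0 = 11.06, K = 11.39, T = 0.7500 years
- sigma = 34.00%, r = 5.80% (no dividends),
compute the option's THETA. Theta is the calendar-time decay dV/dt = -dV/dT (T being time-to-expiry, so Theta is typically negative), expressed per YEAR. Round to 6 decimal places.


d1 = 0.1951077756; d2 = -0.0993408617
phi(d1) = 0.3914208108; exp(-qT) = 1.0000000000; exp(-rT) = 0.9574325541
Theta = -S*exp(-qT)*phi(d1)*sigma/(2*sqrt(T)) + r*K*exp(-rT)*N(-d2) - q*S*exp(-qT)*N(-d1)
N(-d1) = 0.4226542878; N(-d2) = 0.5395661821; sqrt(T) = 0.8660254038
Term 1 = -11.0600 * 1.0000000000 * 0.3914208108 * 0.3400 / (2 * 0.8660254038) = -0.8498011782
Term 2 = 0.0580 * 11.3900 * 0.9574325541 * 0.5395661821 = 0.3412751213
Term 3 = 0 (no dividend yield, q = 0)
Theta = -0.8498011782 + (0.3412751213) + (0.0000000000) = -0.508526

Answer: Theta = -0.508526


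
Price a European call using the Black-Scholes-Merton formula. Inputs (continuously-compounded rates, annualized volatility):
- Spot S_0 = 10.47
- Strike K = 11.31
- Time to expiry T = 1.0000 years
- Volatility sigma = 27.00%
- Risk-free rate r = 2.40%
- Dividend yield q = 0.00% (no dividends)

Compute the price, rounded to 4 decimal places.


d1 = (ln(S/K) + (r - q + 0.5*sigma^2) * T) / (sigma * sqrt(T)) = -0.06193802
d2 = d1 - sigma * sqrt(T) = -0.33193802
exp(-rT) = 0.97628571; exp(-qT) = 1.00000000
C = S_0 * exp(-qT) * N(d1) - K * exp(-rT) * N(d2)
N(d1) = 0.47530610; N(d2) = 0.36996803
C = 10.4700 * 1.00000000 * 0.47530610 - 11.3100 * 0.97628571 * 0.36996803 = 0.8913

Answer: Price = 0.8913


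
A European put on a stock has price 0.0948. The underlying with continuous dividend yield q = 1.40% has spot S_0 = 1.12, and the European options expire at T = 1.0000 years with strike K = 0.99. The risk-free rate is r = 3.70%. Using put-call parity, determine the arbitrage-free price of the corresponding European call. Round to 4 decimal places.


Put-call parity: C - P = S_0 * exp(-qT) - K * exp(-rT).
S_0 * exp(-qT) = 1.1200 * 0.98609754 = 1.10442925
K * exp(-rT) = 0.9900 * 0.96367614 = 0.95403937
C = P + S*exp(-qT) - K*exp(-rT)
C = 0.0948 + 1.10442925 - 0.95403937 = 0.2452

Answer: Call price = 0.2452


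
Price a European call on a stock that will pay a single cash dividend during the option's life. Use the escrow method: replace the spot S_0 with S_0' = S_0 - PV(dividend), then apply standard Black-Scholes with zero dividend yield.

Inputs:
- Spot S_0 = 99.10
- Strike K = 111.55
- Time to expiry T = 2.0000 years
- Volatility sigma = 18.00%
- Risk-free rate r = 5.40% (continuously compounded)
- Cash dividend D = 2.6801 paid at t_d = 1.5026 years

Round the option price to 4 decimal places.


PV(D) = D * exp(-r * t_d) = 2.6801 * 0.92206422 = 2.47122433
S_0' = S_0 - PV(D) = 99.1000 - 2.47122433 = 96.62877567
d1 = (ln(S_0'/K) + (r + sigma^2/2)*T) / (sigma*sqrt(T)) = -0.01255641
d2 = d1 - sigma*sqrt(T) = -0.26711485
exp(-rT) = 0.89762760
N(d1) = 0.49499085; N(d2) = 0.39469037
C = S_0' * N(d1) - K * exp(-rT) * N(d2) = 96.62877567 * 0.49499085 - 111.5500 * 0.89762760 * 0.39469037 = 8.3099

Answer: Price = 8.3099


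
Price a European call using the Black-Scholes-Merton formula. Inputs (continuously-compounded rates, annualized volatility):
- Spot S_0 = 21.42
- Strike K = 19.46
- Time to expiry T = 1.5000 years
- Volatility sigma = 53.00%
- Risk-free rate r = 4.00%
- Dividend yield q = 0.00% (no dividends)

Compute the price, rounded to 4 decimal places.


Answer: Price = 6.7440

Derivation:
d1 = (ln(S/K) + (r - q + 0.5*sigma^2) * T) / (sigma * sqrt(T)) = 0.56482921
d2 = d1 - sigma * sqrt(T) = -0.08428557
exp(-rT) = 0.94176453; exp(-qT) = 1.00000000
C = S_0 * exp(-qT) * N(d1) - K * exp(-rT) * N(d2)
N(d1) = 0.71390503; N(d2) = 0.46641469
C = 21.4200 * 1.00000000 * 0.71390503 - 19.4600 * 0.94176453 * 0.46641469 = 6.7440


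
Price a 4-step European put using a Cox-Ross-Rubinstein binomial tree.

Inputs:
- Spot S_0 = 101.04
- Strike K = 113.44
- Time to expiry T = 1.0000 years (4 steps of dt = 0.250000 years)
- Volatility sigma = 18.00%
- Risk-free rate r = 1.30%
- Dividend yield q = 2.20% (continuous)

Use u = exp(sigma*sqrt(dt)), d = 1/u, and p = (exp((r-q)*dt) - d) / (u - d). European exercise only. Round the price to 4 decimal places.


dt = T/N = 0.250000
u = exp(sigma*sqrt(dt)) = 1.094174; d = 1/u = 0.913931
p = (exp((r-q)*dt) - d) / (u - d) = 0.465046
Discount per step: exp(-r*dt) = 0.996755
Stock lattice S(k, i) with i counting down-moves:
  k=0: S(0,0) = 101.0400
  k=1: S(1,0) = 110.5554; S(1,1) = 92.3436
  k=2: S(2,0) = 120.9668; S(2,1) = 101.0400; S(2,2) = 84.3957
  k=3: S(3,0) = 132.3588; S(3,1) = 110.5554; S(3,2) = 92.3436; S(3,3) = 77.1319
  k=4: S(4,0) = 144.8236; S(4,1) = 120.9668; S(4,2) = 101.0400; S(4,3) = 84.3957; S(4,4) = 70.4932
Terminal payoffs V(N, i) = max(K - S_T, 0):
  V(4,0) = 0.000000; V(4,1) = 0.000000; V(4,2) = 12.400000; V(4,3) = 29.044298; V(4,4) = 42.946784
Backward induction: V(k, i) = exp(-r*dt) * [p * V(k+1, i) + (1-p) * V(k+1, i+1)].
  V(3,0) = exp(-r*dt) * [p*0.000000 + (1-p)*0.000000] = 0.000000
  V(3,1) = exp(-r*dt) * [p*0.000000 + (1-p)*12.400000] = 6.611905
  V(3,2) = exp(-r*dt) * [p*12.400000 + (1-p)*29.044298] = 21.234807
  V(3,3) = exp(-r*dt) * [p*29.044298 + (1-p)*42.946784] = 36.363115
  V(2,0) = exp(-r*dt) * [p*0.000000 + (1-p)*6.611905] = 3.525588
  V(2,1) = exp(-r*dt) * [p*6.611905 + (1-p)*21.234807] = 14.387648
  V(2,2) = exp(-r*dt) * [p*21.234807 + (1-p)*36.363115] = 29.232595
  V(1,0) = exp(-r*dt) * [p*3.525588 + (1-p)*14.387648] = 9.305996
  V(1,1) = exp(-r*dt) * [p*14.387648 + (1-p)*29.232595] = 22.256559
  V(0,0) = exp(-r*dt) * [p*9.305996 + (1-p)*22.256559] = 16.181276

Answer: Price = V(0,0) = 16.1813


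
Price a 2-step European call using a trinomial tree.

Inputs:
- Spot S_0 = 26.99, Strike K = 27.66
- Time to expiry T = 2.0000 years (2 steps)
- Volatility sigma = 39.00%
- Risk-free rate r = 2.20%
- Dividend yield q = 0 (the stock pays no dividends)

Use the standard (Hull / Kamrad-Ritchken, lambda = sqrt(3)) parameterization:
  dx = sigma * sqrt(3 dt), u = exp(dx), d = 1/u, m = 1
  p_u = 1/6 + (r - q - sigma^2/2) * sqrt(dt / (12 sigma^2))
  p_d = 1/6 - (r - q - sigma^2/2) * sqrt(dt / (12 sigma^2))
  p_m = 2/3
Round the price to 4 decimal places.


dt = T/N = 1.000000; dx = sigma*sqrt(3*dt) = 0.675500
u = exp(dx) = 1.965015; d = 1/u = 0.508902
p_u = 0.126659, p_m = 0.666667, p_d = 0.206674
Discount per step: exp(-r*dt) = 0.978240
Stock lattice S(k, j) with j the centered position index:
  k=0: S(0,+0) = 26.9900
  k=1: S(1,-1) = 13.7353; S(1,+0) = 26.9900; S(1,+1) = 53.0358
  k=2: S(2,-2) = 6.9899; S(2,-1) = 13.7353; S(2,+0) = 26.9900; S(2,+1) = 53.0358; S(2,+2) = 104.2160
Terminal payoffs V(N, j) = max(S_T - K, 0):
  V(2,-2) = 0.000000; V(2,-1) = 0.000000; V(2,+0) = 0.000000; V(2,+1) = 25.375751; V(2,+2) = 76.556040
Backward induction: V(k, j) = exp(-r*dt) * [p_u * V(k+1, j+1) + p_m * V(k+1, j) + p_d * V(k+1, j-1)]
  V(1,-1) = exp(-r*dt) * [p_u*0.000000 + p_m*0.000000 + p_d*0.000000] = 0.000000
  V(1,+0) = exp(-r*dt) * [p_u*25.375751 + p_m*0.000000 + p_d*0.000000] = 3.144136
  V(1,+1) = exp(-r*dt) * [p_u*76.556040 + p_m*25.375751 + p_d*0.000000] = 26.034591
  V(0,+0) = exp(-r*dt) * [p_u*26.034591 + p_m*3.144136 + p_d*0.000000] = 5.276249

Answer: Price = V(0,0) = 5.2762


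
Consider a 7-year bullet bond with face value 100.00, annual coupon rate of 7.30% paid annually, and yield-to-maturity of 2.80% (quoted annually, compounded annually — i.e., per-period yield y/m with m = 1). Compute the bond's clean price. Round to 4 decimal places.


Answer: Price = 128.2488

Derivation:
Coupon per period c = face * coupon_rate / m = 7.300000
Periods per year m = 1; per-period yield y/m = 0.028000
Number of cashflows N = 7
Cashflows (t years, CF_t, discount factor 1/(1+y/m)^(m*t), PV):
  t = 1.0000: CF_t = 7.300000, DF = 0.972763, PV = 7.101167
  t = 2.0000: CF_t = 7.300000, DF = 0.946267, PV = 6.907750
  t = 3.0000: CF_t = 7.300000, DF = 0.920493, PV = 6.719601
  t = 4.0000: CF_t = 7.300000, DF = 0.895422, PV = 6.536577
  t = 5.0000: CF_t = 7.300000, DF = 0.871033, PV = 6.358538
  t = 6.0000: CF_t = 7.300000, DF = 0.847308, PV = 6.185348
  t = 7.0000: CF_t = 107.300000, DF = 0.824230, PV = 88.439834
Price P = sum_t PV_t = 128.248817


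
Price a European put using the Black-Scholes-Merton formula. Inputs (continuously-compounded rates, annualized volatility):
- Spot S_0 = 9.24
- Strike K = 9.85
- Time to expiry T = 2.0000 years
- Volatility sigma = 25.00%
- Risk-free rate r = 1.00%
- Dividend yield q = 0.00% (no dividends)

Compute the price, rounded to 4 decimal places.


Answer: Price = 1.5432

Derivation:
d1 = (ln(S/K) + (r - q + 0.5*sigma^2) * T) / (sigma * sqrt(T)) = 0.05252511
d2 = d1 - sigma * sqrt(T) = -0.30102828
exp(-rT) = 0.98019867; exp(-qT) = 1.00000000
P = K * exp(-rT) * N(-d2) - S_0 * exp(-qT) * N(-d1)
N(-d1) = 0.47905514; N(-d2) = 0.61830354
P = 9.8500 * 0.98019867 * 0.61830354 - 9.2400 * 1.00000000 * 0.47905514 = 1.5432


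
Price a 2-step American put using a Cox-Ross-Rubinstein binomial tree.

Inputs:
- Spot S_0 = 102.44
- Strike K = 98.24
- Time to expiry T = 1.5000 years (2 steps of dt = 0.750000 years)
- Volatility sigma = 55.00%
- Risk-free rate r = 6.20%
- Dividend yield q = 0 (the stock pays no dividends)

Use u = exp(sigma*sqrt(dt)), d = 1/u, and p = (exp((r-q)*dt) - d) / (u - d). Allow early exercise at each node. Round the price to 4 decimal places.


dt = T/N = 0.750000
u = exp(sigma*sqrt(dt)) = 1.610128; d = 1/u = 0.621068
p = (exp((r-q)*dt) - d) / (u - d) = 0.431247
Discount per step: exp(-r*dt) = 0.954565
Stock lattice S(k, i) with i counting down-moves:
  k=0: S(0,0) = 102.4400
  k=1: S(1,0) = 164.9416; S(1,1) = 63.6223
  k=2: S(2,0) = 265.5771; S(2,1) = 102.4400; S(2,2) = 39.5138
Terminal payoffs V(N, i) = max(K - S_T, 0):
  V(2,0) = 0.000000; V(2,1) = 0.000000; V(2,2) = 58.726226
Backward induction: V(k, i) = exp(-r*dt) * [p * V(k+1, i) + (1-p) * V(k+1, i+1)]; then take max(V_cont, immediate exercise) for American.
  V(1,0) = exp(-r*dt) * [p*0.000000 + (1-p)*0.000000] = 0.000000; exercise = 0.000000; V(1,0) = max -> 0.000000
  V(1,1) = exp(-r*dt) * [p*0.000000 + (1-p)*58.726226] = 31.883115; exercise = 34.617748; V(1,1) = max -> 34.617748
  V(0,0) = exp(-r*dt) * [p*0.000000 + (1-p)*34.617748] = 18.794356; exercise = 0.000000; V(0,0) = max -> 18.794356

Answer: Price = V(0,0) = 18.7944


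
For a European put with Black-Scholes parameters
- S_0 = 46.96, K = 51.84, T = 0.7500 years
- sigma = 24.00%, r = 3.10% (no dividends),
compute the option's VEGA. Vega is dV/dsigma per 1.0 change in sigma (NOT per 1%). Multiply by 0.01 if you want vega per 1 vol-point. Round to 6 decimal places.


Answer: Vega = 15.685657

Derivation:
d1 = -0.2598840071; d2 = -0.4677301040
phi(d1) = 0.3856949983; exp(-qT) = 1.0000000000; exp(-rT) = 0.9770181987
Vega = S * exp(-qT) * phi(d1) * sqrt(T) = 46.9600 * 1.0000000000 * 0.3856949983 * 0.8660254038 = 15.685657


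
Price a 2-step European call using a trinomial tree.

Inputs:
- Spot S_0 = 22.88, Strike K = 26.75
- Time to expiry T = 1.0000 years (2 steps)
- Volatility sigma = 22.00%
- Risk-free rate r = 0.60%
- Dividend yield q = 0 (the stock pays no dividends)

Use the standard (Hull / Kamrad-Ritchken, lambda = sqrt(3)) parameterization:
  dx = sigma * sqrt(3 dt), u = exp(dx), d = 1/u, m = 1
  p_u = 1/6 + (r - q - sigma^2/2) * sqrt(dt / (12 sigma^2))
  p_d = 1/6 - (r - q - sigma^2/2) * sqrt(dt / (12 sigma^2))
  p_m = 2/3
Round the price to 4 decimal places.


Answer: Price = V(0,0) = 0.9143

Derivation:
dt = T/N = 0.500000; dx = sigma*sqrt(3*dt) = 0.269444
u = exp(dx) = 1.309236; d = 1/u = 0.763804
p_u = 0.149780, p_m = 0.666667, p_d = 0.183553
Discount per step: exp(-r*dt) = 0.997004
Stock lattice S(k, j) with j the centered position index:
  k=0: S(0,+0) = 22.8800
  k=1: S(1,-1) = 17.4758; S(1,+0) = 22.8800; S(1,+1) = 29.9553
  k=2: S(2,-2) = 13.3481; S(2,-1) = 17.4758; S(2,+0) = 22.8800; S(2,+1) = 29.9553; S(2,+2) = 39.2186
Terminal payoffs V(N, j) = max(S_T - K, 0):
  V(2,-2) = 0.000000; V(2,-1) = 0.000000; V(2,+0) = 0.000000; V(2,+1) = 3.205323; V(2,+2) = 12.468592
Backward induction: V(k, j) = exp(-r*dt) * [p_u * V(k+1, j+1) + p_m * V(k+1, j) + p_d * V(k+1, j-1)]
  V(1,-1) = exp(-r*dt) * [p_u*0.000000 + p_m*0.000000 + p_d*0.000000] = 0.000000
  V(1,+0) = exp(-r*dt) * [p_u*3.205323 + p_m*0.000000 + p_d*0.000000] = 0.478655
  V(1,+1) = exp(-r*dt) * [p_u*12.468592 + p_m*3.205323 + p_d*0.000000] = 3.992433
  V(0,+0) = exp(-r*dt) * [p_u*3.992433 + p_m*0.478655 + p_d*0.000000] = 0.914343


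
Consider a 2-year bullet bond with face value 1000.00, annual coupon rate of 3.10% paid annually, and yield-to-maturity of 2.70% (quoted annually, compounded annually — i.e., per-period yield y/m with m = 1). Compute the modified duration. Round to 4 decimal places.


Answer: Modified duration = 1.9183

Derivation:
Coupon per period c = face * coupon_rate / m = 31.000000
Periods per year m = 1; per-period yield y/m = 0.027000
Number of cashflows N = 2
Cashflows (t years, CF_t, discount factor 1/(1+y/m)^(m*t), PV):
  t = 1.0000: CF_t = 31.000000, DF = 0.973710, PV = 30.185005
  t = 2.0000: CF_t = 1031.000000, DF = 0.948111, PV = 977.502278
Price P = sum_t PV_t = 1007.687283
First compute Macaulay numerator sum_t t * PV_t:
  t * PV_t at t = 1.0000: 30.185005
  t * PV_t at t = 2.0000: 1955.004556
Macaulay duration D = 1985.189561 / 1007.687283 = 1.970045
Modified duration = D / (1 + y/m) = 1.970045 / (1 + 0.027000) = 1.918252


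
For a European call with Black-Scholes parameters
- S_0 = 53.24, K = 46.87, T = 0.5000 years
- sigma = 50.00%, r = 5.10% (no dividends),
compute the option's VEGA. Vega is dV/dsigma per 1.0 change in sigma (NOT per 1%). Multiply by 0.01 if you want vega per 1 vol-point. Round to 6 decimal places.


Answer: Vega = 12.474091

Derivation:
d1 = 0.6093342260; d2 = 0.2557808354
phi(d1) = 0.3313491477; exp(-qT) = 1.0000000000; exp(-rT) = 0.9748223790
Vega = S * exp(-qT) * phi(d1) * sqrt(T) = 53.2400 * 1.0000000000 * 0.3313491477 * 0.7071067812 = 12.474091


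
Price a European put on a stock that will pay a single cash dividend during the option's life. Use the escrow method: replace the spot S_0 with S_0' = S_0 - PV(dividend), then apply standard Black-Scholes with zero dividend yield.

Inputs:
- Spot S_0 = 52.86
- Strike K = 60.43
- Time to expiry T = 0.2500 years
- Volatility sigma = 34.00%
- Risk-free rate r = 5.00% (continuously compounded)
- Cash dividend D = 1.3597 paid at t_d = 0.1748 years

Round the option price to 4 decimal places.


PV(D) = D * exp(-r * t_d) = 1.3597 * 0.99129808 = 1.34786800
S_0' = S_0 - PV(D) = 52.8600 - 1.34786800 = 51.51213200
d1 = (ln(S_0'/K) + (r + sigma^2/2)*T) / (sigma*sqrt(T)) = -0.78069599
d2 = d1 - sigma*sqrt(T) = -0.95069599
exp(-rT) = 0.98757780
N(-d1) = 0.78250934; N(-d2) = 0.82912064
P = K * exp(-rT) * N(-d2) - S_0' * N(-d1) = 60.4300 * 0.98757780 * 0.82912064 - 51.51213200 * 0.78250934 = 9.1726

Answer: Price = 9.1726


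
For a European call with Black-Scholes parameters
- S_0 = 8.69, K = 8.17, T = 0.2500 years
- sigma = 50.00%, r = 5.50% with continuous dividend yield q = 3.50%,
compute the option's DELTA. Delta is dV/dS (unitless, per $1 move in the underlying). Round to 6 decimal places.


Answer: Delta = 0.646719

Derivation:
d1 = 0.3918161216; d2 = 0.1418161216
phi(d1) = 0.3694652941; exp(-qT) = 0.9912881698; exp(-rT) = 0.9863440995
N(d1) = 0.6524029589
Delta = exp(-qT) * N(d1) = 0.9912881698 * 0.6524029589 = 0.646719


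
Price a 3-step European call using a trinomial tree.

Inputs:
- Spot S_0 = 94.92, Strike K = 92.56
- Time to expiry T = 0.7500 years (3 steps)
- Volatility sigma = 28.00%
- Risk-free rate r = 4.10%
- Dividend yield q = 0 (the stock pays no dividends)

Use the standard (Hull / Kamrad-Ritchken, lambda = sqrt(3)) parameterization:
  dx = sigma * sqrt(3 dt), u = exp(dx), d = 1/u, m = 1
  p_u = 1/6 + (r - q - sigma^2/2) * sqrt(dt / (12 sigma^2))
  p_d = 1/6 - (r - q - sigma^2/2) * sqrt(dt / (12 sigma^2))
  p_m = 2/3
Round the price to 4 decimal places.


dt = T/N = 0.250000; dx = sigma*sqrt(3*dt) = 0.242487
u = exp(dx) = 1.274415; d = 1/u = 0.784674
p_u = 0.167595, p_m = 0.666667, p_d = 0.165739
Discount per step: exp(-r*dt) = 0.989802
Stock lattice S(k, j) with j the centered position index:
  k=0: S(0,+0) = 94.9200
  k=1: S(1,-1) = 74.4812; S(1,+0) = 94.9200; S(1,+1) = 120.9675
  k=2: S(2,-2) = 58.4435; S(2,-1) = 74.4812; S(2,+0) = 94.9200; S(2,+1) = 120.9675; S(2,+2) = 154.1627
  k=3: S(3,-3) = 45.8591; S(3,-2) = 58.4435; S(3,-1) = 74.4812; S(3,+0) = 94.9200; S(3,+1) = 120.9675; S(3,+2) = 154.1627; S(3,+3) = 196.4673
Terminal payoffs V(N, j) = max(S_T - K, 0):
  V(3,-3) = 0.000000; V(3,-2) = 0.000000; V(3,-1) = 0.000000; V(3,+0) = 2.360000; V(3,+1) = 28.407455; V(3,+2) = 61.602718; V(3,+3) = 103.907254
Backward induction: V(k, j) = exp(-r*dt) * [p_u * V(k+1, j+1) + p_m * V(k+1, j) + p_d * V(k+1, j-1)]
  V(2,-2) = exp(-r*dt) * [p_u*0.000000 + p_m*0.000000 + p_d*0.000000] = 0.000000
  V(2,-1) = exp(-r*dt) * [p_u*2.360000 + p_m*0.000000 + p_d*0.000000] = 0.391490
  V(2,+0) = exp(-r*dt) * [p_u*28.407455 + p_m*2.360000 + p_d*0.000000] = 6.269673
  V(2,+1) = exp(-r*dt) * [p_u*61.602718 + p_m*28.407455 + p_d*2.360000] = 29.351329
  V(2,+2) = exp(-r*dt) * [p_u*103.907254 + p_m*61.602718 + p_d*28.407455] = 62.546586
  V(1,-1) = exp(-r*dt) * [p_u*6.269673 + p_m*0.391490 + p_d*0.000000] = 1.298379
  V(1,+0) = exp(-r*dt) * [p_u*29.351329 + p_m*6.269673 + p_d*0.391490] = 9.070341
  V(1,+1) = exp(-r*dt) * [p_u*62.546586 + p_m*29.351329 + p_d*6.269673] = 30.772111
  V(0,+0) = exp(-r*dt) * [p_u*30.772111 + p_m*9.070341 + p_d*1.298379] = 11.302874

Answer: Price = V(0,0) = 11.3029


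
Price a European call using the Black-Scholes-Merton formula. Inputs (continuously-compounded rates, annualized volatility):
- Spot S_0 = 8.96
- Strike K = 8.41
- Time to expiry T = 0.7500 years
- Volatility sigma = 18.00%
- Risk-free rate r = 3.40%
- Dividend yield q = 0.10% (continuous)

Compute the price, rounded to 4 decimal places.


Answer: Price = 0.9929

Derivation:
d1 = (ln(S/K) + (r - q + 0.5*sigma^2) * T) / (sigma * sqrt(T)) = 0.64309605
d2 = d1 - sigma * sqrt(T) = 0.48721148
exp(-rT) = 0.97482238; exp(-qT) = 0.99925028
C = S_0 * exp(-qT) * N(d1) - K * exp(-rT) * N(d2)
N(d1) = 0.73991911; N(d2) = 0.68694576
C = 8.9600 * 0.99925028 * 0.73991911 - 8.4100 * 0.97482238 * 0.68694576 = 0.9929


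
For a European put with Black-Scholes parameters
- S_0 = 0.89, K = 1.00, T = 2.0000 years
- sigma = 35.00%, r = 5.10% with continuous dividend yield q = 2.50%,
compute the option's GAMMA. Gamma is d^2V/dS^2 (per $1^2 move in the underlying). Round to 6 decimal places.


Answer: Gamma = 0.855548

Derivation:
d1 = 0.1171093760; d2 = -0.3778653708
phi(d1) = 0.3962159706; exp(-qT) = 0.9512294245; exp(-rT) = 0.9030295517
Gamma = exp(-qT) * phi(d1) / (S * sigma * sqrt(T)) = 0.9512294245 * 0.3962159706 / (0.8900 * 0.3500 * 1.4142135624) = 0.855548


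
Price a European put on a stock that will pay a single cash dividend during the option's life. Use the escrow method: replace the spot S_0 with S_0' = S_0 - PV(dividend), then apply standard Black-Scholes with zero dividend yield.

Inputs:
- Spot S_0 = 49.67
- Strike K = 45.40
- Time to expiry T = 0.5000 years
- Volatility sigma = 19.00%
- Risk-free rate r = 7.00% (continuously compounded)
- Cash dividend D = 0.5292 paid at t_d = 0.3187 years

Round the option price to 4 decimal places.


Answer: Price = 0.6829

Derivation:
PV(D) = D * exp(-r * t_d) = 0.5292 * 0.97793801 = 0.51752479
S_0' = S_0 - PV(D) = 49.6700 - 0.51752479 = 49.15247521
d1 = (ln(S_0'/K) + (r + sigma^2/2)*T) / (sigma*sqrt(T)) = 0.91879297
d2 = d1 - sigma*sqrt(T) = 0.78444268
exp(-rT) = 0.96560542
N(-d1) = 0.17910194; N(-d2) = 0.21639020
P = K * exp(-rT) * N(-d2) - S_0' * N(-d1) = 45.4000 * 0.96560542 * 0.21639020 - 49.15247521 * 0.17910194 = 0.6829


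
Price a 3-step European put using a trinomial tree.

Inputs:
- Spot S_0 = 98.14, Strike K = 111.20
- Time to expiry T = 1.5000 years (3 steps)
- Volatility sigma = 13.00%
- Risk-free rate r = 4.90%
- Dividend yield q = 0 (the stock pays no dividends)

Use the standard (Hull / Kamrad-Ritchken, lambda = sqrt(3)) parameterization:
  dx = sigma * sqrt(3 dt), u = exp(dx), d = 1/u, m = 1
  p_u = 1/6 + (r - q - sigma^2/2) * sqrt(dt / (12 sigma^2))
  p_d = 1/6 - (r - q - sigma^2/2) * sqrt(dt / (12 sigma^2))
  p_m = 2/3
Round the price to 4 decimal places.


dt = T/N = 0.500000; dx = sigma*sqrt(3*dt) = 0.159217
u = exp(dx) = 1.172592; d = 1/u = 0.852811
p_u = 0.230338, p_m = 0.666667, p_d = 0.102996
Discount per step: exp(-r*dt) = 0.975798
Stock lattice S(k, j) with j the centered position index:
  k=0: S(0,+0) = 98.1400
  k=1: S(1,-1) = 83.6949; S(1,+0) = 98.1400; S(1,+1) = 115.0782
  k=2: S(2,-2) = 71.3760; S(2,-1) = 83.6949; S(2,+0) = 98.1400; S(2,+1) = 115.0782; S(2,+2) = 134.9398
  k=3: S(3,-3) = 60.8702; S(3,-2) = 71.3760; S(3,-1) = 83.6949; S(3,+0) = 98.1400; S(3,+1) = 115.0782; S(3,+2) = 134.9398; S(3,+3) = 158.2293
Terminal payoffs V(N, j) = max(K - S_T, 0):
  V(3,-3) = 50.329751; V(3,-2) = 39.824022; V(3,-1) = 27.505087; V(3,+0) = 13.060000; V(3,+1) = 0.000000; V(3,+2) = 0.000000; V(3,+3) = 0.000000
Backward induction: V(k, j) = exp(-r*dt) * [p_u * V(k+1, j+1) + p_m * V(k+1, j) + p_d * V(k+1, j-1)]
  V(2,-2) = exp(-r*dt) * [p_u*27.505087 + p_m*39.824022 + p_d*50.329751] = 37.147205
  V(2,-1) = exp(-r*dt) * [p_u*13.060000 + p_m*27.505087 + p_d*39.824022] = 24.830768
  V(2,+0) = exp(-r*dt) * [p_u*0.000000 + p_m*13.060000 + p_d*27.505087] = 11.260286
  V(2,+1) = exp(-r*dt) * [p_u*0.000000 + p_m*0.000000 + p_d*13.060000] = 1.312568
  V(2,+2) = exp(-r*dt) * [p_u*0.000000 + p_m*0.000000 + p_d*0.000000] = 0.000000
  V(1,-1) = exp(-r*dt) * [p_u*11.260286 + p_m*24.830768 + p_d*37.147205] = 22.417502
  V(1,+0) = exp(-r*dt) * [p_u*1.312568 + p_m*11.260286 + p_d*24.830768] = 10.115755
  V(1,+1) = exp(-r*dt) * [p_u*0.000000 + p_m*1.312568 + p_d*11.260286] = 1.985559
  V(0,+0) = exp(-r*dt) * [p_u*1.985559 + p_m*10.115755 + p_d*22.417502] = 9.279924

Answer: Price = V(0,0) = 9.2799
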